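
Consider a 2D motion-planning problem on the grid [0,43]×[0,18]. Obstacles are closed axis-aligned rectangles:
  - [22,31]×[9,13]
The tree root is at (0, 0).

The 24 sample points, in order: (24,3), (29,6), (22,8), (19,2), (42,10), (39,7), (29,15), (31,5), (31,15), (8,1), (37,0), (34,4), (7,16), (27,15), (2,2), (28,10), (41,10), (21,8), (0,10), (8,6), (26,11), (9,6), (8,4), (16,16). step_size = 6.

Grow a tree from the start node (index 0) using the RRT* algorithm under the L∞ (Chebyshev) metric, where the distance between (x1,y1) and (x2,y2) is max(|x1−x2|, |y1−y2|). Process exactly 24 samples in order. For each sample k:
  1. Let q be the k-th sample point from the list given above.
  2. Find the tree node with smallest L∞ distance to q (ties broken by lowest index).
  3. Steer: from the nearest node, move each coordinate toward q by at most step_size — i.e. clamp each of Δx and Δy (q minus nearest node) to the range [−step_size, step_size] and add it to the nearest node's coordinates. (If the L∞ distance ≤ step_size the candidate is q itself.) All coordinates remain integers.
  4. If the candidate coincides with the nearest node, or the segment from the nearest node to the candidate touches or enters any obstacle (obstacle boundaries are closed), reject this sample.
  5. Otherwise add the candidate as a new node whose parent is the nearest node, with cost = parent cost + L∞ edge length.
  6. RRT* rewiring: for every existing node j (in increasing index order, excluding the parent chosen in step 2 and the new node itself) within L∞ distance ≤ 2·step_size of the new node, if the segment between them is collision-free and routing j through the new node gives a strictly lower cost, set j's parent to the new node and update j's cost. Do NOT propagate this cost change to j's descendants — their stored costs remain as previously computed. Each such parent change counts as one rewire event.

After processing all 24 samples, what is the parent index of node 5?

Parent of node 5: 14

1. q=(24,3) nearest=0 d=24 new=(6,3) → add node 1 parent=0 cost=6
2. q=(29,6) nearest=1 d=23 new=(12,6) → add node 2 parent=1 cost=12
3. q=(22,8) nearest=2 d=10 new=(18,8) → add node 3 parent=2 cost=18
4. q=(19,2) nearest=3 d=6 new=(19,2) → add node 4 parent=3 cost=24
5. q=(42,10) nearest=4 d=23 new=(25,8) → add node 5 parent=4 cost=30
6. q=(39,7) nearest=5 d=14 new=(31,7) → add node 6 parent=5 cost=36
7. q=(29,15) nearest=5 d=7 new=(29,14) → blocked by [22,31]×[9,13], reject
8. q=(31,5) nearest=6 d=2 new=(31,5) → add node 7 parent=6 cost=38
9. q=(31,15) nearest=5 d=7 new=(31,14) → blocked by [22,31]×[9,13], reject
10. q=(8,1) nearest=1 d=2 new=(8,1) → add node 8 parent=1 cost=8; rewire 4→8 (19<24)
11. q=(37,0) nearest=7 d=6 new=(37,0) → add node 9 parent=7 cost=44
12. q=(34,4) nearest=6 d=3 new=(34,4) → add node 10 parent=6 cost=39; rewire 9→10 (43<44)
13. q=(7,16) nearest=2 d=10 new=(7,12) → add node 11 parent=2 cost=18
14. q=(27,15) nearest=5 d=7 new=(27,14) → blocked by [22,31]×[9,13], reject
15. q=(2,2) nearest=0 d=2 new=(2,2) → add node 12 parent=0 cost=2; rewire 11→12 (12<18)
16. q=(28,10) nearest=5 d=3 new=(28,10) → blocked by [22,31]×[9,13], reject
17. q=(41,10) nearest=10 d=7 new=(40,10) → add node 13 parent=10 cost=45
18. q=(21,8) nearest=3 d=3 new=(21,8) → add node 14 parent=3 cost=21; rewire 5→14 (25<30); rewire 6→14 (31<36); rewire 7→14 (31<38)
19. q=(0,10) nearest=1 d=7 new=(0,9) → add node 15 parent=1 cost=12
20. q=(8,6) nearest=1 d=3 new=(8,6) → add node 16 parent=1 cost=9
21. q=(26,11) nearest=5 d=3 new=(26,11) → blocked by [22,31]×[9,13], reject
22. q=(9,6) nearest=16 d=1 new=(9,6) → add node 17 parent=16 cost=10
23. q=(8,4) nearest=1 d=2 new=(8,4) → add node 18 parent=1 cost=8
24. q=(16,16) nearest=3 d=8 new=(16,14) → add node 19 parent=3 cost=24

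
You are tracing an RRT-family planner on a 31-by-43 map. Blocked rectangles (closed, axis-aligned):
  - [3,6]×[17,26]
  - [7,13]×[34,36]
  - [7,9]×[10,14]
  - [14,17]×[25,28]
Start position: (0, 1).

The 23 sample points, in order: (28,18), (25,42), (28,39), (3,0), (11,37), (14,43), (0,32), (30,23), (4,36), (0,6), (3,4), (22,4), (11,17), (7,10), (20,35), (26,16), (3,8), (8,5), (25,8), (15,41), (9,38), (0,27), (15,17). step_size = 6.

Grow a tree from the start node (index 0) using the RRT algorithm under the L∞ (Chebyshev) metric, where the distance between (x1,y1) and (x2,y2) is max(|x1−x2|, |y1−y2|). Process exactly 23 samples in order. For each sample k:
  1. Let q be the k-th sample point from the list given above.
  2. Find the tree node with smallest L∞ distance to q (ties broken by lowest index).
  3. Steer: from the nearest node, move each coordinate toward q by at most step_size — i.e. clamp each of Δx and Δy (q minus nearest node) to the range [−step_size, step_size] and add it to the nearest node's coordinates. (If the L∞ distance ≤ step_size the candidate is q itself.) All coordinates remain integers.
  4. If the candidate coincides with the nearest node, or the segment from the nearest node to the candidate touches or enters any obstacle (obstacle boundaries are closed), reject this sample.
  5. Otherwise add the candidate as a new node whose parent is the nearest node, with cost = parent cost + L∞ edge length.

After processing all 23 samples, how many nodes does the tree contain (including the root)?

Node count: 13

1. q=(28,18) nearest=0 d=28 new=(6,7) → add node 1 parent=0 cost=6
2. q=(25,42) nearest=1 d=35 new=(12,13) → blocked by [7,9]×[10,14], reject
3. q=(28,39) nearest=1 d=32 new=(12,13) → blocked by [7,9]×[10,14], reject
4. q=(3,0) nearest=0 d=3 new=(3,0) → add node 2 parent=0 cost=3
5. q=(11,37) nearest=1 d=30 new=(11,13) → blocked by [7,9]×[10,14], reject
6. q=(14,43) nearest=1 d=36 new=(12,13) → blocked by [7,9]×[10,14], reject
7. q=(0,32) nearest=1 d=25 new=(0,13) → add node 3 parent=1 cost=12
8. q=(30,23) nearest=1 d=24 new=(12,13) → blocked by [7,9]×[10,14], reject
9. q=(4,36) nearest=3 d=23 new=(4,19) → blocked by [3,6]×[17,26], reject
10. q=(0,6) nearest=0 d=5 new=(0,6) → add node 4 parent=0 cost=5
11. q=(3,4) nearest=0 d=3 new=(3,4) → add node 5 parent=0 cost=3
12. q=(22,4) nearest=1 d=16 new=(12,4) → add node 6 parent=1 cost=12
13. q=(11,17) nearest=1 d=10 new=(11,13) → blocked by [7,9]×[10,14], reject
14. q=(7,10) nearest=1 d=3 new=(7,10) → blocked by [7,9]×[10,14], reject
15. q=(20,35) nearest=3 d=22 new=(6,19) → blocked by [3,6]×[17,26], reject
16. q=(26,16) nearest=6 d=14 new=(18,10) → add node 7 parent=6 cost=18
17. q=(3,8) nearest=1 d=3 new=(3,8) → add node 8 parent=1 cost=9
18. q=(8,5) nearest=1 d=2 new=(8,5) → add node 9 parent=1 cost=8
19. q=(25,8) nearest=7 d=7 new=(24,8) → add node 10 parent=7 cost=24
20. q=(15,41) nearest=3 d=28 new=(6,19) → blocked by [3,6]×[17,26], reject
21. q=(9,38) nearest=3 d=25 new=(6,19) → blocked by [3,6]×[17,26], reject
22. q=(0,27) nearest=3 d=14 new=(0,19) → add node 11 parent=3 cost=18
23. q=(15,17) nearest=7 d=7 new=(15,16) → add node 12 parent=7 cost=24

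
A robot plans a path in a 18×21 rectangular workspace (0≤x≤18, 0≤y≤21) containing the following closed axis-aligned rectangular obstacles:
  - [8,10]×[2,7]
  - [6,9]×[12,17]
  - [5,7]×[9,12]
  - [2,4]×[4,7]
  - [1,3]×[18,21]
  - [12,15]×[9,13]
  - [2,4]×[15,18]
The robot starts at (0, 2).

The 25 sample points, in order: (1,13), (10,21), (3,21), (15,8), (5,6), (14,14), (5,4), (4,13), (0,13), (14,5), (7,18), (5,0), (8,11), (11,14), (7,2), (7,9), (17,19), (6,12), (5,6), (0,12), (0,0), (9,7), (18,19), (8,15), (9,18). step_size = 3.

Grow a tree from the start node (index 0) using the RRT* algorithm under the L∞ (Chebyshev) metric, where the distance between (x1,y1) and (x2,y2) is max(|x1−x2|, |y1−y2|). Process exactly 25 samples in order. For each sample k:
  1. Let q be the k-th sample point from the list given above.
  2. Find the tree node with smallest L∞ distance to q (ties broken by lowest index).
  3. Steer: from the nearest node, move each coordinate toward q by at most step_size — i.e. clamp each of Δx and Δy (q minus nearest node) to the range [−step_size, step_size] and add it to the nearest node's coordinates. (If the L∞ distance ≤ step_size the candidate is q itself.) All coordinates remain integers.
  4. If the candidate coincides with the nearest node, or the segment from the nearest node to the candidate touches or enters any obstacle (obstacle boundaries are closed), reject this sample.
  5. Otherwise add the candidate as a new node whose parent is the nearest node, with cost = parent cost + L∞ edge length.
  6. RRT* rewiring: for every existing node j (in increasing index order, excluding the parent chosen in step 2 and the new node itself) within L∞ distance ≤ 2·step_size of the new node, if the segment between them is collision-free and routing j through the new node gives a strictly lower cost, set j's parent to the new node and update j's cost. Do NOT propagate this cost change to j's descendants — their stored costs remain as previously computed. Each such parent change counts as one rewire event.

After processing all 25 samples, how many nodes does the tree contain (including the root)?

Node count: 8

1. q=(1,13) nearest=0 d=11 new=(1,5) → add node 1 parent=0 cost=3
2. q=(10,21) nearest=1 d=16 new=(4,8) → blocked by [2,4]×[4,7], reject
3. q=(3,21) nearest=1 d=16 new=(3,8) → blocked by [2,4]×[4,7], reject
4. q=(15,8) nearest=1 d=14 new=(4,8) → blocked by [2,4]×[4,7], reject
5. q=(5,6) nearest=1 d=4 new=(4,6) → blocked by [2,4]×[4,7], reject
6. q=(14,14) nearest=1 d=13 new=(4,8) → blocked by [2,4]×[4,7], reject
7. q=(5,4) nearest=1 d=4 new=(4,4) → blocked by [2,4]×[4,7], reject
8. q=(4,13) nearest=1 d=8 new=(4,8) → blocked by [2,4]×[4,7], reject
9. q=(0,13) nearest=1 d=8 new=(0,8) → add node 2 parent=1 cost=6
10. q=(14,5) nearest=1 d=13 new=(4,5) → blocked by [2,4]×[4,7], reject
11. q=(7,18) nearest=2 d=10 new=(3,11) → add node 3 parent=2 cost=9
12. q=(5,0) nearest=0 d=5 new=(3,0) → add node 4 parent=0 cost=3
13. q=(8,11) nearest=3 d=5 new=(6,11) → blocked by [5,7]×[9,12], reject
14. q=(11,14) nearest=3 d=8 new=(6,14) → blocked by [6,9]×[12,17], reject
15. q=(7,2) nearest=4 d=4 new=(6,2) → add node 5 parent=4 cost=6
16. q=(7,9) nearest=3 d=4 new=(6,9) → blocked by [5,7]×[9,12], reject
17. q=(17,19) nearest=3 d=14 new=(6,14) → blocked by [6,9]×[12,17], reject
18. q=(6,12) nearest=3 d=3 new=(6,12) → blocked by [6,9]×[12,17], reject
19. q=(5,6) nearest=1 d=4 new=(4,6) → blocked by [2,4]×[4,7], reject
20. q=(0,12) nearest=3 d=3 new=(0,12) → add node 6 parent=3 cost=12
21. q=(0,0) nearest=0 d=2 new=(0,0) → add node 7 parent=0 cost=2
22. q=(9,7) nearest=5 d=5 new=(9,5) → blocked by [8,10]×[2,7], reject
23. q=(18,19) nearest=3 d=15 new=(6,14) → blocked by [6,9]×[12,17], reject
24. q=(8,15) nearest=3 d=5 new=(6,14) → blocked by [6,9]×[12,17], reject
25. q=(9,18) nearest=3 d=7 new=(6,14) → blocked by [6,9]×[12,17], reject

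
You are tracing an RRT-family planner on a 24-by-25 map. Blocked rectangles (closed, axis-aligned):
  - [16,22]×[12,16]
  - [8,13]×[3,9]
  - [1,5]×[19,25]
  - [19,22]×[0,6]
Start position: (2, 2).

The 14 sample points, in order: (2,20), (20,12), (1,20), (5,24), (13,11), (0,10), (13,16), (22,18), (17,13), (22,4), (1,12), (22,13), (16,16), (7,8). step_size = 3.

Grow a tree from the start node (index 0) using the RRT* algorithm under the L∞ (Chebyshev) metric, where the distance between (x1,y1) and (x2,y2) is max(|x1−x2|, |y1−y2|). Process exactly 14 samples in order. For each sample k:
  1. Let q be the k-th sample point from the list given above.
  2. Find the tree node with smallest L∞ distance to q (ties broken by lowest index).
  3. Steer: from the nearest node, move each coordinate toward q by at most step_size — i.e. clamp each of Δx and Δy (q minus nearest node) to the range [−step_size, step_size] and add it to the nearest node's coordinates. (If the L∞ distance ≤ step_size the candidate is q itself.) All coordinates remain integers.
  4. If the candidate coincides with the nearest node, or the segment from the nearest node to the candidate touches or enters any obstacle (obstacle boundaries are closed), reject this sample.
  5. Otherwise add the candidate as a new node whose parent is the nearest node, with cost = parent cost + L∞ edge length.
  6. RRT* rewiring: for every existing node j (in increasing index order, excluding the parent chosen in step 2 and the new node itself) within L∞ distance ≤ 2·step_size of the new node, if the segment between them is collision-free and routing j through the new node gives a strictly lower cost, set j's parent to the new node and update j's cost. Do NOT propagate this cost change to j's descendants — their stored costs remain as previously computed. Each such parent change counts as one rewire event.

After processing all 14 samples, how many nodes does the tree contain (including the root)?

1. q=(2,20) nearest=0 d=18 new=(2,5) → add node 1 parent=0 cost=3
2. q=(20,12) nearest=0 d=18 new=(5,5) → add node 2 parent=0 cost=3
3. q=(1,20) nearest=1 d=15 new=(1,8) → add node 3 parent=1 cost=6
4. q=(5,24) nearest=3 d=16 new=(4,11) → add node 4 parent=3 cost=9
5. q=(13,11) nearest=2 d=8 new=(8,8) → blocked by [8,13]×[3,9], reject
6. q=(0,10) nearest=3 d=2 new=(0,10) → add node 5 parent=3 cost=8
7. q=(13,16) nearest=4 d=9 new=(7,14) → add node 6 parent=4 cost=12
8. q=(22,18) nearest=6 d=15 new=(10,17) → add node 7 parent=6 cost=15
9. q=(17,13) nearest=7 d=7 new=(13,14) → add node 8 parent=7 cost=18
10. q=(22,4) nearest=8 d=10 new=(16,11) → add node 9 parent=8 cost=21
11. q=(1,12) nearest=5 d=2 new=(1,12) → add node 10 parent=5 cost=10
12. q=(22,13) nearest=9 d=6 new=(19,13) → blocked by [16,22]×[12,16], reject
13. q=(16,16) nearest=8 d=3 new=(16,16) → blocked by [16,22]×[12,16], reject
14. q=(7,8) nearest=2 d=3 new=(7,8) → add node 11 parent=2 cost=6

Node count: 12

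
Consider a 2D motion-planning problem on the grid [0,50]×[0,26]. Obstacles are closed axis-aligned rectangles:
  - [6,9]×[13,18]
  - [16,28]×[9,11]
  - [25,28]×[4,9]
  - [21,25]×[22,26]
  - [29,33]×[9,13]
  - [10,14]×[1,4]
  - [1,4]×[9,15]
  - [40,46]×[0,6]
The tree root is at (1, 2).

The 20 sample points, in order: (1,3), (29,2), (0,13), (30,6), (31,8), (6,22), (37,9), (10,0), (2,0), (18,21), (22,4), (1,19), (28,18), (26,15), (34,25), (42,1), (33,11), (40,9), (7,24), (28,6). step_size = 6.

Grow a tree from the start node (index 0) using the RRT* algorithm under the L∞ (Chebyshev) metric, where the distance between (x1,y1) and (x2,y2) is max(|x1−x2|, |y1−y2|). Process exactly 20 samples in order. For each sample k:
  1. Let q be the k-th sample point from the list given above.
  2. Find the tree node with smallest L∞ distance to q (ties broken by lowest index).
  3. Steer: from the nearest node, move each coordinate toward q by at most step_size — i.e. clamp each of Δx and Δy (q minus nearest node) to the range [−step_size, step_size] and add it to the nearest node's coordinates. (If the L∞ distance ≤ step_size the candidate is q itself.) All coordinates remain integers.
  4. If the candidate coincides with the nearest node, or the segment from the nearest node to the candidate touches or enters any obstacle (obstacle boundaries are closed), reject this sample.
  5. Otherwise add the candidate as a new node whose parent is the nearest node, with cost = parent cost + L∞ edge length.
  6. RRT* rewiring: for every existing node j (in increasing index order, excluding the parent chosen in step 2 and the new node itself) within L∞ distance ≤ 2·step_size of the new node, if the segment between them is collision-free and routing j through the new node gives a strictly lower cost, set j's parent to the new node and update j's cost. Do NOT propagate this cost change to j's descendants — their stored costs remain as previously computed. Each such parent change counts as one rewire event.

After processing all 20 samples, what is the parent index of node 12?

1. q=(1,3) nearest=0 d=1 new=(1,3) → add node 1 parent=0 cost=1
2. q=(29,2) nearest=0 d=28 new=(7,2) → add node 2 parent=0 cost=6
3. q=(0,13) nearest=1 d=10 new=(0,9) → add node 3 parent=1 cost=7
4. q=(30,6) nearest=2 d=23 new=(13,6) → blocked by [10,14]×[1,4], reject
5. q=(31,8) nearest=2 d=24 new=(13,8) → add node 4 parent=2 cost=12
6. q=(6,22) nearest=3 d=13 new=(6,15) → blocked by [6,9]×[13,18], reject
7. q=(37,9) nearest=4 d=24 new=(19,9) → blocked by [16,28]×[9,11], reject
8. q=(10,0) nearest=2 d=3 new=(10,0) → add node 5 parent=2 cost=9
9. q=(2,0) nearest=0 d=2 new=(2,0) → add node 6 parent=0 cost=2
10. q=(18,21) nearest=4 d=13 new=(18,14) → add node 7 parent=4 cost=18
11. q=(22,4) nearest=4 d=9 new=(19,4) → add node 8 parent=4 cost=18
12. q=(1,19) nearest=3 d=10 new=(1,15) → blocked by [1,4]×[9,15], reject
13. q=(28,18) nearest=7 d=10 new=(24,18) → add node 9 parent=7 cost=24
14. q=(26,15) nearest=9 d=3 new=(26,15) → add node 10 parent=9 cost=27
15. q=(34,25) nearest=9 d=10 new=(30,24) → add node 11 parent=9 cost=30
16. q=(42,1) nearest=10 d=16 new=(32,9) → blocked by [29,33]×[9,13], reject
17. q=(33,11) nearest=10 d=7 new=(32,11) → blocked by [29,33]×[9,13], reject
18. q=(40,9) nearest=10 d=14 new=(32,9) → blocked by [29,33]×[9,13], reject
19. q=(7,24) nearest=7 d=11 new=(12,20) → add node 12 parent=7 cost=24
20. q=(28,6) nearest=8 d=9 new=(25,6) → blocked by [25,28]×[4,9], reject

Parent of node 12: 7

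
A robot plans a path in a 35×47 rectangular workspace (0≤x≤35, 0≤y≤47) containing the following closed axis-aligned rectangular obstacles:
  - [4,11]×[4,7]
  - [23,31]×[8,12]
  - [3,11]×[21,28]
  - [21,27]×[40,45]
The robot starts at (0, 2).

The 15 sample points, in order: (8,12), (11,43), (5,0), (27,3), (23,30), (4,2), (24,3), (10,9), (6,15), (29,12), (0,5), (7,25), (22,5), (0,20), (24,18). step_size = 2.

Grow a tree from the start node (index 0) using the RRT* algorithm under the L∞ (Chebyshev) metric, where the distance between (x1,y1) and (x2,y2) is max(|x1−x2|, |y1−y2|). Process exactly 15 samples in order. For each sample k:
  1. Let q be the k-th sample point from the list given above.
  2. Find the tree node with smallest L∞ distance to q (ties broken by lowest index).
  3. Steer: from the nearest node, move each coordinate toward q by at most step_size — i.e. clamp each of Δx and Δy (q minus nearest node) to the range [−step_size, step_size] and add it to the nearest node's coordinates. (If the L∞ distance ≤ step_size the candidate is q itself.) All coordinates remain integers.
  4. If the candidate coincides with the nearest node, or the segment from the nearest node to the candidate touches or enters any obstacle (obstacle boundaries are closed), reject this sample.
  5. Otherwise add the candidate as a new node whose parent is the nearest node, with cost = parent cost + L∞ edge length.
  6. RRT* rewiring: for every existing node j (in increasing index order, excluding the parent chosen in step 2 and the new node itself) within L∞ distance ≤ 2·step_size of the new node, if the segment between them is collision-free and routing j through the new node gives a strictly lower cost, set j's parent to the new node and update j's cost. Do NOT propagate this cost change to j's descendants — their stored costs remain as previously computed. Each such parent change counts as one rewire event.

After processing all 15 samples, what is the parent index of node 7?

Parent of node 7: 6

1. q=(8,12) nearest=0 d=10 new=(2,4) → add node 1 parent=0 cost=2
2. q=(11,43) nearest=1 d=39 new=(4,6) → blocked by [4,11]×[4,7], reject
3. q=(5,0) nearest=1 d=4 new=(4,2) → add node 2 parent=1 cost=4
4. q=(27,3) nearest=2 d=23 new=(6,3) → add node 3 parent=2 cost=6
5. q=(23,30) nearest=1 d=26 new=(4,6) → blocked by [4,11]×[4,7], reject
6. q=(4,2) nearest=2 d=0 → coincident, reject
7. q=(24,3) nearest=3 d=18 new=(8,3) → add node 4 parent=3 cost=8
8. q=(10,9) nearest=3 d=6 new=(8,5) → blocked by [4,11]×[4,7], reject
9. q=(6,15) nearest=1 d=11 new=(4,6) → blocked by [4,11]×[4,7], reject
10. q=(29,12) nearest=4 d=21 new=(10,5) → blocked by [4,11]×[4,7], reject
11. q=(0,5) nearest=1 d=2 new=(0,5) → add node 5 parent=1 cost=4
12. q=(7,25) nearest=5 d=20 new=(2,7) → add node 6 parent=5 cost=6
13. q=(22,5) nearest=4 d=14 new=(10,5) → blocked by [4,11]×[4,7], reject
14. q=(0,20) nearest=6 d=13 new=(0,9) → add node 7 parent=6 cost=8
15. q=(24,18) nearest=4 d=16 new=(10,5) → blocked by [4,11]×[4,7], reject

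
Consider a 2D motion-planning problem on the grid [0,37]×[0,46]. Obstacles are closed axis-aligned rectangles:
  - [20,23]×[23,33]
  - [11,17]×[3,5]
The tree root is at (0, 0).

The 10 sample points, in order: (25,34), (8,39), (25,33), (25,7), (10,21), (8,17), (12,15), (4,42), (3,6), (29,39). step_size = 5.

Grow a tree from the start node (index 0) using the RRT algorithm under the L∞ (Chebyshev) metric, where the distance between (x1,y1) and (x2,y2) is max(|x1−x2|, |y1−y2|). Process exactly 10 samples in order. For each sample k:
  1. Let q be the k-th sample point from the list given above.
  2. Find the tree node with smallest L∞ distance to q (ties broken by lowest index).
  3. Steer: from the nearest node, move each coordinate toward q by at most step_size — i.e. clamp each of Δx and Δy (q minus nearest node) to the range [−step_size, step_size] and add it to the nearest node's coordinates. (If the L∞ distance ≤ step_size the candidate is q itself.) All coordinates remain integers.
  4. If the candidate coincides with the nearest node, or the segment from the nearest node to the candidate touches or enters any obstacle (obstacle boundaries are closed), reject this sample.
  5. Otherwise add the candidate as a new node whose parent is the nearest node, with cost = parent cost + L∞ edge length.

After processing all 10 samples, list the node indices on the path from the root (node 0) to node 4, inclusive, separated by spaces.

Path: 0 1 2 3 4

1. q=(25,34) nearest=0 d=34 new=(5,5) → add node 1 parent=0 cost=5
2. q=(8,39) nearest=1 d=34 new=(8,10) → add node 2 parent=1 cost=10
3. q=(25,33) nearest=2 d=23 new=(13,15) → add node 3 parent=2 cost=15
4. q=(25,7) nearest=3 d=12 new=(18,10) → add node 4 parent=3 cost=20
5. q=(10,21) nearest=3 d=6 new=(10,20) → add node 5 parent=3 cost=20
6. q=(8,17) nearest=5 d=3 new=(8,17) → add node 6 parent=5 cost=23
7. q=(12,15) nearest=3 d=1 new=(12,15) → add node 7 parent=3 cost=16
8. q=(4,42) nearest=5 d=22 new=(5,25) → add node 8 parent=5 cost=25
9. q=(3,6) nearest=1 d=2 new=(3,6) → add node 9 parent=1 cost=7
10. q=(29,39) nearest=5 d=19 new=(15,25) → add node 10 parent=5 cost=25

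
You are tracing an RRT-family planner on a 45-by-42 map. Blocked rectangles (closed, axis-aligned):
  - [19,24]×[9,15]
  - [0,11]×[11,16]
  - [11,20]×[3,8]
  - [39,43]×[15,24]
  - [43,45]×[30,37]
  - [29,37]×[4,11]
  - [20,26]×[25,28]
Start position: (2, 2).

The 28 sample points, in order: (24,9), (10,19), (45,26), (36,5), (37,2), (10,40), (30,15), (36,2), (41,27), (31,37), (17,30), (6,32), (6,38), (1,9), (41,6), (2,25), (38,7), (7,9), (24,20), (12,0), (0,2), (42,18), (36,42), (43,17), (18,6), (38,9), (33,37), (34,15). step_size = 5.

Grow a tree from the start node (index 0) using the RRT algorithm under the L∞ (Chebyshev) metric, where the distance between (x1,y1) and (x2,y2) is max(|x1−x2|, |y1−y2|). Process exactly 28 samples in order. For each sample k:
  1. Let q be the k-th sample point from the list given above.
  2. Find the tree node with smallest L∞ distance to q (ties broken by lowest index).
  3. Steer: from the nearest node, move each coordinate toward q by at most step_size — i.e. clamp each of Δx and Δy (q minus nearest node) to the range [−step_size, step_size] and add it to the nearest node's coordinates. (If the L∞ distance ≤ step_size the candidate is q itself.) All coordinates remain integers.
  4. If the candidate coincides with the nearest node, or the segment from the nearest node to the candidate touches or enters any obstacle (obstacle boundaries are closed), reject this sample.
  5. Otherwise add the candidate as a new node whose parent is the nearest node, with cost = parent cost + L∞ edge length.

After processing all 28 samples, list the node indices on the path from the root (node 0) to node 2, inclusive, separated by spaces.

Path: 0 1 2

1. q=(24,9) nearest=0 d=22 new=(7,7) → add node 1 parent=0 cost=5
2. q=(10,19) nearest=1 d=12 new=(10,12) → blocked by [0,11]×[11,16], reject
3. q=(45,26) nearest=1 d=38 new=(12,12) → blocked by [0,11]×[11,16], reject
4. q=(36,5) nearest=1 d=29 new=(12,5) → blocked by [11,20]×[3,8], reject
5. q=(37,2) nearest=1 d=30 new=(12,2) → blocked by [11,20]×[3,8], reject
6. q=(10,40) nearest=1 d=33 new=(10,12) → blocked by [0,11]×[11,16], reject
7. q=(30,15) nearest=1 d=23 new=(12,12) → blocked by [0,11]×[11,16], reject
8. q=(36,2) nearest=1 d=29 new=(12,2) → blocked by [11,20]×[3,8], reject
9. q=(41,27) nearest=1 d=34 new=(12,12) → blocked by [0,11]×[11,16], reject
10. q=(31,37) nearest=1 d=30 new=(12,12) → blocked by [0,11]×[11,16], reject
11. q=(17,30) nearest=1 d=23 new=(12,12) → blocked by [0,11]×[11,16], reject
12. q=(6,32) nearest=1 d=25 new=(6,12) → blocked by [0,11]×[11,16], reject
13. q=(6,38) nearest=1 d=31 new=(6,12) → blocked by [0,11]×[11,16], reject
14. q=(1,9) nearest=1 d=6 new=(2,9) → add node 2 parent=1 cost=10
15. q=(41,6) nearest=1 d=34 new=(12,6) → blocked by [11,20]×[3,8], reject
16. q=(2,25) nearest=2 d=16 new=(2,14) → blocked by [0,11]×[11,16], reject
17. q=(38,7) nearest=1 d=31 new=(12,7) → blocked by [11,20]×[3,8], reject
18. q=(7,9) nearest=1 d=2 new=(7,9) → add node 3 parent=1 cost=7
19. q=(24,20) nearest=1 d=17 new=(12,12) → blocked by [0,11]×[11,16], reject
20. q=(12,0) nearest=1 d=7 new=(12,2) → blocked by [11,20]×[3,8], reject
21. q=(0,2) nearest=0 d=2 new=(0,2) → add node 4 parent=0 cost=2
22. q=(42,18) nearest=1 d=35 new=(12,12) → blocked by [0,11]×[11,16], reject
23. q=(36,42) nearest=3 d=33 new=(12,14) → blocked by [0,11]×[11,16], reject
24. q=(43,17) nearest=1 d=36 new=(12,12) → blocked by [0,11]×[11,16], reject
25. q=(18,6) nearest=1 d=11 new=(12,6) → blocked by [11,20]×[3,8], reject
26. q=(38,9) nearest=1 d=31 new=(12,9) → add node 5 parent=1 cost=10
27. q=(33,37) nearest=3 d=28 new=(12,14) → blocked by [0,11]×[11,16], reject
28. q=(34,15) nearest=5 d=22 new=(17,14) → add node 6 parent=5 cost=15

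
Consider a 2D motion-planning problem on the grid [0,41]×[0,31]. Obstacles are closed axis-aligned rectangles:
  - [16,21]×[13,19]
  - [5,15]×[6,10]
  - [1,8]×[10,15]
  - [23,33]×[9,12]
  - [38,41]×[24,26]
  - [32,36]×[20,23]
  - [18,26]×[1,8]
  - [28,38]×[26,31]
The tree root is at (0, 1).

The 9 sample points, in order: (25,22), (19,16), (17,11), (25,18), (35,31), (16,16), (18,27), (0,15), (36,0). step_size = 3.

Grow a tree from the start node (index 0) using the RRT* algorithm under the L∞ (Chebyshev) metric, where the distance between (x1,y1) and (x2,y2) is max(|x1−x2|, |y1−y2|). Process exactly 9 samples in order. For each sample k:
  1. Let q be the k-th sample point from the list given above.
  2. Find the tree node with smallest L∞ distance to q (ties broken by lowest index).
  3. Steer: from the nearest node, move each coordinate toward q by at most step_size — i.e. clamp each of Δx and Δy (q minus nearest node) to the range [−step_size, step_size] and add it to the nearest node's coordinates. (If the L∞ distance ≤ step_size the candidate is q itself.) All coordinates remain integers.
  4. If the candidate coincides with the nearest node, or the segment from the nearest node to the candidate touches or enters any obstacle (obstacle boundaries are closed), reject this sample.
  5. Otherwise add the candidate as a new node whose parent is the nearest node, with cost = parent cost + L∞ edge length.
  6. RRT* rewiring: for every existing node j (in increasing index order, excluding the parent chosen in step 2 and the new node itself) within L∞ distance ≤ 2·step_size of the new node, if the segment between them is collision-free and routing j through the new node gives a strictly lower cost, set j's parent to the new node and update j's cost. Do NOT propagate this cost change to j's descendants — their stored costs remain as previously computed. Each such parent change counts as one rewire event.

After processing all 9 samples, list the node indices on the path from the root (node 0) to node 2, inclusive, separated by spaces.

Path: 0 1 2

1. q=(25,22) nearest=0 d=25 new=(3,4) → add node 1 parent=0 cost=3
2. q=(19,16) nearest=1 d=16 new=(6,7) → blocked by [5,15]×[6,10], reject
3. q=(17,11) nearest=1 d=14 new=(6,7) → blocked by [5,15]×[6,10], reject
4. q=(25,18) nearest=1 d=22 new=(6,7) → blocked by [5,15]×[6,10], reject
5. q=(35,31) nearest=1 d=32 new=(6,7) → blocked by [5,15]×[6,10], reject
6. q=(16,16) nearest=1 d=13 new=(6,7) → blocked by [5,15]×[6,10], reject
7. q=(18,27) nearest=1 d=23 new=(6,7) → blocked by [5,15]×[6,10], reject
8. q=(0,15) nearest=1 d=11 new=(0,7) → add node 2 parent=1 cost=6
9. q=(36,0) nearest=1 d=33 new=(6,1) → add node 3 parent=1 cost=6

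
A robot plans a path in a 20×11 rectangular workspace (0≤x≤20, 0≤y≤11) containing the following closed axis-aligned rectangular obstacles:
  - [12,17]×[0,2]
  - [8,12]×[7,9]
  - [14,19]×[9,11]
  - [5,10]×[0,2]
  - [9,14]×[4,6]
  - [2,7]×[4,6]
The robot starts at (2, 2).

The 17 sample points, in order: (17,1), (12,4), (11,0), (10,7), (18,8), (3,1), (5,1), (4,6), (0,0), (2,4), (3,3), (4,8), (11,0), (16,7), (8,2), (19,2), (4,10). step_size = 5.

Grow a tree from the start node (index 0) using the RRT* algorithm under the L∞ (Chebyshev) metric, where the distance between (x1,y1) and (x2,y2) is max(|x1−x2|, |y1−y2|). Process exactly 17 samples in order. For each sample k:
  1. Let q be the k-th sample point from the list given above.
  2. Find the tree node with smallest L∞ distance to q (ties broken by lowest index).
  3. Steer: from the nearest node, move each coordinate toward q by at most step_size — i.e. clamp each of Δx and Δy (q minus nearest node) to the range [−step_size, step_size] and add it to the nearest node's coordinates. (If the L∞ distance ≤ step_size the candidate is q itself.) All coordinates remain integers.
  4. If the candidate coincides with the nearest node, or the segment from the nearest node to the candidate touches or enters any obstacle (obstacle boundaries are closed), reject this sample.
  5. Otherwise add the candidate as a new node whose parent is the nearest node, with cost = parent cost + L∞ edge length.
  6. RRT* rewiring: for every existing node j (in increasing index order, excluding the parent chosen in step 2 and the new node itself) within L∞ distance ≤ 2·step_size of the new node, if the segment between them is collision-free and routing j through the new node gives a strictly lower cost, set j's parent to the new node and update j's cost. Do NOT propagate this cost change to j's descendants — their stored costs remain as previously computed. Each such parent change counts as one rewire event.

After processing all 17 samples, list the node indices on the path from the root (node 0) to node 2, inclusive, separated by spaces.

1. q=(17,1) nearest=0 d=15 new=(7,1) → blocked by [5,10]×[0,2], reject
2. q=(12,4) nearest=0 d=10 new=(7,4) → blocked by [2,7]×[4,6], reject
3. q=(11,0) nearest=0 d=9 new=(7,0) → blocked by [5,10]×[0,2], reject
4. q=(10,7) nearest=0 d=8 new=(7,7) → blocked by [2,7]×[4,6], reject
5. q=(18,8) nearest=0 d=16 new=(7,7) → blocked by [2,7]×[4,6], reject
6. q=(3,1) nearest=0 d=1 new=(3,1) → add node 1 parent=0 cost=1
7. q=(5,1) nearest=1 d=2 new=(5,1) → blocked by [5,10]×[0,2], reject
8. q=(4,6) nearest=0 d=4 new=(4,6) → blocked by [2,7]×[4,6], reject
9. q=(0,0) nearest=0 d=2 new=(0,0) → add node 2 parent=0 cost=2
10. q=(2,4) nearest=0 d=2 new=(2,4) → blocked by [2,7]×[4,6], reject
11. q=(3,3) nearest=0 d=1 new=(3,3) → add node 3 parent=0 cost=1
12. q=(4,8) nearest=3 d=5 new=(4,8) → blocked by [2,7]×[4,6], reject
13. q=(11,0) nearest=1 d=8 new=(8,0) → blocked by [5,10]×[0,2], reject
14. q=(16,7) nearest=1 d=13 new=(8,6) → blocked by [2,7]×[4,6], reject
15. q=(8,2) nearest=1 d=5 new=(8,2) → blocked by [5,10]×[0,2], reject
16. q=(19,2) nearest=1 d=16 new=(8,2) → blocked by [5,10]×[0,2], reject
17. q=(4,10) nearest=3 d=7 new=(4,8) → blocked by [2,7]×[4,6], reject

Path: 0 2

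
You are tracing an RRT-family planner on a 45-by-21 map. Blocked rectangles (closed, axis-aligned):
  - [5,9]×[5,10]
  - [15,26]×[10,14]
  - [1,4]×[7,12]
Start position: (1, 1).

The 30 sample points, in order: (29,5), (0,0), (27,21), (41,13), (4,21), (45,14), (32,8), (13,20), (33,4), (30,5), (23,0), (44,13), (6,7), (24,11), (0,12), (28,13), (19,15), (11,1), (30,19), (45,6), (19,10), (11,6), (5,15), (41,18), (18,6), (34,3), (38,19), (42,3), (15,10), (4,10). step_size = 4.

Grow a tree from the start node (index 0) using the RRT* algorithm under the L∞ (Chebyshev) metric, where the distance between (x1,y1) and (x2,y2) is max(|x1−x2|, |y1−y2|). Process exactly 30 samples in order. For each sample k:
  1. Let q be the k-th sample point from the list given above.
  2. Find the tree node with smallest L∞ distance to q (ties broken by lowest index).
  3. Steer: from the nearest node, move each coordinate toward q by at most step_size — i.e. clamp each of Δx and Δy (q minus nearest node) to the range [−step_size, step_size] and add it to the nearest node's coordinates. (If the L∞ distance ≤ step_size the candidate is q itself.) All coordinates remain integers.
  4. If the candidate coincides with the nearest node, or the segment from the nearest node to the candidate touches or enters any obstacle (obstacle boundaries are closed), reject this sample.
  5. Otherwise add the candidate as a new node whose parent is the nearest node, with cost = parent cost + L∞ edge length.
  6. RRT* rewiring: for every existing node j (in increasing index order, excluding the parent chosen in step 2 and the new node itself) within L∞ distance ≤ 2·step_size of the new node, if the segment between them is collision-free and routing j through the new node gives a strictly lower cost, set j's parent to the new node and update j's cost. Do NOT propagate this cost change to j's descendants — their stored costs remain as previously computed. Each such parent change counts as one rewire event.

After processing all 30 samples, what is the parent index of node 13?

1. q=(29,5) nearest=0 d=28 new=(5,5) → blocked by [5,9]×[5,10], reject
2. q=(0,0) nearest=0 d=1 new=(0,0) → add node 1 parent=0 cost=1
3. q=(27,21) nearest=0 d=26 new=(5,5) → blocked by [5,9]×[5,10], reject
4. q=(41,13) nearest=0 d=40 new=(5,5) → blocked by [5,9]×[5,10], reject
5. q=(4,21) nearest=0 d=20 new=(4,5) → add node 2 parent=0 cost=4
6. q=(45,14) nearest=2 d=41 new=(8,9) → blocked by [5,9]×[5,10], reject
7. q=(32,8) nearest=2 d=28 new=(8,8) → blocked by [5,9]×[5,10], reject
8. q=(13,20) nearest=2 d=15 new=(8,9) → blocked by [5,9]×[5,10], reject
9. q=(33,4) nearest=2 d=29 new=(8,4) → add node 3 parent=2 cost=8
10. q=(30,5) nearest=3 d=22 new=(12,5) → add node 4 parent=3 cost=12
11. q=(23,0) nearest=4 d=11 new=(16,1) → add node 5 parent=4 cost=16
12. q=(44,13) nearest=5 d=28 new=(20,5) → add node 6 parent=5 cost=20
13. q=(6,7) nearest=2 d=2 new=(6,7) → blocked by [5,9]×[5,10], reject
14. q=(24,11) nearest=6 d=6 new=(24,9) → add node 7 parent=6 cost=24
15. q=(0,12) nearest=2 d=7 new=(0,9) → blocked by [1,4]×[7,12], reject
16. q=(28,13) nearest=7 d=4 new=(28,13) → blocked by [15,26]×[10,14], reject
17. q=(19,15) nearest=7 d=6 new=(20,13) → blocked by [15,26]×[10,14], reject
18. q=(11,1) nearest=3 d=3 new=(11,1) → add node 8 parent=3 cost=11
19. q=(30,19) nearest=7 d=10 new=(28,13) → blocked by [15,26]×[10,14], reject
20. q=(45,6) nearest=7 d=21 new=(28,6) → add node 9 parent=7 cost=28
21. q=(19,10) nearest=6 d=5 new=(19,9) → add node 10 parent=6 cost=24
22. q=(11,6) nearest=4 d=1 new=(11,6) → add node 11 parent=4 cost=13; rewire 10→11 (21<24)
23. q=(5,15) nearest=11 d=9 new=(7,10) → blocked by [5,9]×[5,10], reject
24. q=(41,18) nearest=9 d=13 new=(32,10) → add node 12 parent=9 cost=32
25. q=(18,6) nearest=6 d=2 new=(18,6) → add node 13 parent=6 cost=22
26. q=(34,3) nearest=9 d=6 new=(32,3) → add node 14 parent=9 cost=32
27. q=(38,19) nearest=12 d=9 new=(36,14) → add node 15 parent=12 cost=36
28. q=(42,3) nearest=12 d=10 new=(36,6) → add node 16 parent=12 cost=36
29. q=(15,10) nearest=10 d=4 new=(15,10) → blocked by [15,26]×[10,14], reject
30. q=(4,10) nearest=2 d=5 new=(4,9) → blocked by [1,4]×[7,12], reject

Parent of node 13: 6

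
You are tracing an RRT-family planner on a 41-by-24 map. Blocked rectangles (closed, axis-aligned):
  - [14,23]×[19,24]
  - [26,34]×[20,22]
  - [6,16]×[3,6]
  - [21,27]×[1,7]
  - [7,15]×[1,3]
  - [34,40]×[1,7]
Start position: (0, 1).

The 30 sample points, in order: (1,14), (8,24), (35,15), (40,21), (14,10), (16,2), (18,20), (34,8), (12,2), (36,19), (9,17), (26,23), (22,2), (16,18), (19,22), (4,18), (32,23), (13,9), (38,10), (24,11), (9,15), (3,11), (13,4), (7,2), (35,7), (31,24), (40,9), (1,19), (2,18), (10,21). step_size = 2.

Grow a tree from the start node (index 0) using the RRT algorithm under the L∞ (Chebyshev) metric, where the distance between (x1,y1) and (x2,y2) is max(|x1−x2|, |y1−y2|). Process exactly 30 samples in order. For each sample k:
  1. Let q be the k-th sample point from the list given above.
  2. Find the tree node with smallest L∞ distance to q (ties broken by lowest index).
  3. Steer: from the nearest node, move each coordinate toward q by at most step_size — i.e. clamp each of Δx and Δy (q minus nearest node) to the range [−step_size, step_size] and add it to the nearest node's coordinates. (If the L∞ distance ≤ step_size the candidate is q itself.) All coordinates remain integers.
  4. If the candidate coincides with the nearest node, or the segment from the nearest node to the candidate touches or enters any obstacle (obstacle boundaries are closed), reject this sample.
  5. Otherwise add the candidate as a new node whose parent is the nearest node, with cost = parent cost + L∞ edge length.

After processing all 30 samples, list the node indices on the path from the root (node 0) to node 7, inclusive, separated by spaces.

Path: 0 1 2 3 4 5 7

1. q=(1,14) nearest=0 d=13 new=(1,3) → add node 1 parent=0 cost=2
2. q=(8,24) nearest=1 d=21 new=(3,5) → add node 2 parent=1 cost=4
3. q=(35,15) nearest=2 d=32 new=(5,7) → add node 3 parent=2 cost=6
4. q=(40,21) nearest=3 d=35 new=(7,9) → add node 4 parent=3 cost=8
5. q=(14,10) nearest=4 d=7 new=(9,10) → add node 5 parent=4 cost=10
6. q=(16,2) nearest=5 d=8 new=(11,8) → add node 6 parent=5 cost=12
7. q=(18,20) nearest=5 d=10 new=(11,12) → add node 7 parent=5 cost=12
8. q=(34,8) nearest=6 d=23 new=(13,8) → add node 8 parent=6 cost=14
9. q=(12,2) nearest=6 d=6 new=(12,6) → blocked by [6,16]×[3,6], reject
10. q=(36,19) nearest=8 d=23 new=(15,10) → add node 9 parent=8 cost=16
11. q=(9,17) nearest=7 d=5 new=(9,14) → add node 10 parent=7 cost=14
12. q=(26,23) nearest=9 d=13 new=(17,12) → add node 11 parent=9 cost=18
13. q=(22,2) nearest=9 d=8 new=(17,8) → add node 12 parent=9 cost=18
14. q=(16,18) nearest=7 d=6 new=(13,14) → add node 13 parent=7 cost=14
15. q=(19,22) nearest=13 d=8 new=(15,16) → add node 14 parent=13 cost=16
16. q=(4,18) nearest=10 d=5 new=(7,16) → add node 15 parent=10 cost=16
17. q=(32,23) nearest=11 d=15 new=(19,14) → add node 16 parent=11 cost=20
18. q=(13,9) nearest=8 d=1 new=(13,9) → add node 17 parent=8 cost=15
19. q=(38,10) nearest=16 d=19 new=(21,12) → add node 18 parent=16 cost=22
20. q=(24,11) nearest=18 d=3 new=(23,11) → add node 19 parent=18 cost=24
21. q=(9,15) nearest=10 d=1 new=(9,15) → add node 20 parent=10 cost=15
22. q=(3,11) nearest=3 d=4 new=(3,9) → add node 21 parent=3 cost=8
23. q=(13,4) nearest=6 d=4 new=(13,6) → blocked by [6,16]×[3,6], reject
24. q=(7,2) nearest=2 d=4 new=(5,3) → add node 22 parent=2 cost=6
25. q=(35,7) nearest=19 d=12 new=(25,9) → add node 23 parent=19 cost=26
26. q=(31,24) nearest=16 d=12 new=(21,16) → add node 24 parent=16 cost=22
27. q=(40,9) nearest=23 d=15 new=(27,9) → add node 25 parent=23 cost=28
28. q=(1,19) nearest=15 d=6 new=(5,18) → add node 26 parent=15 cost=18
29. q=(2,18) nearest=26 d=3 new=(3,18) → add node 27 parent=26 cost=20
30. q=(10,21) nearest=14 d=5 new=(13,18) → add node 28 parent=14 cost=18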